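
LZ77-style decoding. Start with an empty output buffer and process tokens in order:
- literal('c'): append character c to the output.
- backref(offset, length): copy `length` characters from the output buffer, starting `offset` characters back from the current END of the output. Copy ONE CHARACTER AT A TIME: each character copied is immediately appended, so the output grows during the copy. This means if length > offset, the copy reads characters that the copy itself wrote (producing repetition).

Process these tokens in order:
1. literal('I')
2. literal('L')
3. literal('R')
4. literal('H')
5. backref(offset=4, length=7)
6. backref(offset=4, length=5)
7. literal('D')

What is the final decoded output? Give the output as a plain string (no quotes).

Token 1: literal('I'). Output: "I"
Token 2: literal('L'). Output: "IL"
Token 3: literal('R'). Output: "ILR"
Token 4: literal('H'). Output: "ILRH"
Token 5: backref(off=4, len=7) (overlapping!). Copied 'ILRHILR' from pos 0. Output: "ILRHILRHILR"
Token 6: backref(off=4, len=5) (overlapping!). Copied 'HILRH' from pos 7. Output: "ILRHILRHILRHILRH"
Token 7: literal('D'). Output: "ILRHILRHILRHILRHD"

Answer: ILRHILRHILRHILRHD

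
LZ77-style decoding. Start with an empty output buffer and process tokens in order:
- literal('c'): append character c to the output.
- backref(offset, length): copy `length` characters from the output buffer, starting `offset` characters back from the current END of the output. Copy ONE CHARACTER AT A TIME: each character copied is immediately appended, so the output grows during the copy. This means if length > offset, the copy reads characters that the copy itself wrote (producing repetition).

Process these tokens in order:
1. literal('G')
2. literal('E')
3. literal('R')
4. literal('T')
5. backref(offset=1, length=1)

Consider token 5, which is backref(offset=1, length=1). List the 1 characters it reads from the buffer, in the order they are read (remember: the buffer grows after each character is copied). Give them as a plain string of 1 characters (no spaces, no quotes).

Token 1: literal('G'). Output: "G"
Token 2: literal('E'). Output: "GE"
Token 3: literal('R'). Output: "GER"
Token 4: literal('T'). Output: "GERT"
Token 5: backref(off=1, len=1). Buffer before: "GERT" (len 4)
  byte 1: read out[3]='T', append. Buffer now: "GERTT"

Answer: T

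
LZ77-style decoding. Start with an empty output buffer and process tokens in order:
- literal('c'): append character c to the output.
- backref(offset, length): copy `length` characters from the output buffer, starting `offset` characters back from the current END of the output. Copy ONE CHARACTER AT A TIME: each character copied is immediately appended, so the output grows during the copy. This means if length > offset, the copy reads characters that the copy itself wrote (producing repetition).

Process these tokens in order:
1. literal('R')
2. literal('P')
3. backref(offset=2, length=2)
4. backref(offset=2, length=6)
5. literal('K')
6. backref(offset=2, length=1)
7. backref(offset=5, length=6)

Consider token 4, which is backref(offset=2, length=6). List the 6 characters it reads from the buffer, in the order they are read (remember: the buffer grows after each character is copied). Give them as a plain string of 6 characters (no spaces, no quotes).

Token 1: literal('R'). Output: "R"
Token 2: literal('P'). Output: "RP"
Token 3: backref(off=2, len=2). Copied 'RP' from pos 0. Output: "RPRP"
Token 4: backref(off=2, len=6). Buffer before: "RPRP" (len 4)
  byte 1: read out[2]='R', append. Buffer now: "RPRPR"
  byte 2: read out[3]='P', append. Buffer now: "RPRPRP"
  byte 3: read out[4]='R', append. Buffer now: "RPRPRPR"
  byte 4: read out[5]='P', append. Buffer now: "RPRPRPRP"
  byte 5: read out[6]='R', append. Buffer now: "RPRPRPRPR"
  byte 6: read out[7]='P', append. Buffer now: "RPRPRPRPRP"

Answer: RPRPRP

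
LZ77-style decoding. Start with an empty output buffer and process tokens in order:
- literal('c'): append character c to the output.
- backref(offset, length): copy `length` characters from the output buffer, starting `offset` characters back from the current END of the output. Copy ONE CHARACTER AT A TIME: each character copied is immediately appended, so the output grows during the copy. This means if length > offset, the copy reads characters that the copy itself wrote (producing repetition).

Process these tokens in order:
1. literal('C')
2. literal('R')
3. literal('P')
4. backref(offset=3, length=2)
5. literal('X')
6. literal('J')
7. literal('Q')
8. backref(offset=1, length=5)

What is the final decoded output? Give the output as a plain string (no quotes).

Token 1: literal('C'). Output: "C"
Token 2: literal('R'). Output: "CR"
Token 3: literal('P'). Output: "CRP"
Token 4: backref(off=3, len=2). Copied 'CR' from pos 0. Output: "CRPCR"
Token 5: literal('X'). Output: "CRPCRX"
Token 6: literal('J'). Output: "CRPCRXJ"
Token 7: literal('Q'). Output: "CRPCRXJQ"
Token 8: backref(off=1, len=5) (overlapping!). Copied 'QQQQQ' from pos 7. Output: "CRPCRXJQQQQQQ"

Answer: CRPCRXJQQQQQQ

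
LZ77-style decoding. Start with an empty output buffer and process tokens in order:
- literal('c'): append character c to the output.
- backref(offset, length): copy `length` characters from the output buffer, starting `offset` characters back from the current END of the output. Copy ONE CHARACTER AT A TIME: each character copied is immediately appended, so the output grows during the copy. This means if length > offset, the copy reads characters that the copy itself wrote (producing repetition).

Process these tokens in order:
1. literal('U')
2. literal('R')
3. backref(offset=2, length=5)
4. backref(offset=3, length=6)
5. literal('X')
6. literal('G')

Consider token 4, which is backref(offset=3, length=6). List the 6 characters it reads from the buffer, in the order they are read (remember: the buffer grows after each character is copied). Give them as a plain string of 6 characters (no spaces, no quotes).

Answer: URUURU

Derivation:
Token 1: literal('U'). Output: "U"
Token 2: literal('R'). Output: "UR"
Token 3: backref(off=2, len=5) (overlapping!). Copied 'URURU' from pos 0. Output: "URURURU"
Token 4: backref(off=3, len=6). Buffer before: "URURURU" (len 7)
  byte 1: read out[4]='U', append. Buffer now: "URURURUU"
  byte 2: read out[5]='R', append. Buffer now: "URURURUUR"
  byte 3: read out[6]='U', append. Buffer now: "URURURUURU"
  byte 4: read out[7]='U', append. Buffer now: "URURURUURUU"
  byte 5: read out[8]='R', append. Buffer now: "URURURUURUUR"
  byte 6: read out[9]='U', append. Buffer now: "URURURUURUURU"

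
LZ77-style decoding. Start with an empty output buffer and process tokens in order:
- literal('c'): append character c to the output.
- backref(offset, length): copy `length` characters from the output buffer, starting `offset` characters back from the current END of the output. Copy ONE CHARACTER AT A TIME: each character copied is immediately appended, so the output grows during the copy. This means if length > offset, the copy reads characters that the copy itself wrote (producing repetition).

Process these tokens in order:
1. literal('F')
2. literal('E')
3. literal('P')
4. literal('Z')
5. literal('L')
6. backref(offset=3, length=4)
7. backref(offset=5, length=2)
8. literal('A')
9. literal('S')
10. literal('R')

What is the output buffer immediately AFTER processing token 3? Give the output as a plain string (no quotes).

Answer: FEP

Derivation:
Token 1: literal('F'). Output: "F"
Token 2: literal('E'). Output: "FE"
Token 3: literal('P'). Output: "FEP"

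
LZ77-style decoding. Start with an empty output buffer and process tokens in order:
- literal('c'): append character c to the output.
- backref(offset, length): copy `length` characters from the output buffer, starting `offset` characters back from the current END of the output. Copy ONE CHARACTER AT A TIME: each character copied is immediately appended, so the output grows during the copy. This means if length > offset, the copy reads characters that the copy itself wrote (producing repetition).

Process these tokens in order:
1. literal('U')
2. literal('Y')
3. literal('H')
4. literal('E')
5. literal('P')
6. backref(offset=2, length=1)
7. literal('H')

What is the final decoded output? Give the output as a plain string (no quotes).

Token 1: literal('U'). Output: "U"
Token 2: literal('Y'). Output: "UY"
Token 3: literal('H'). Output: "UYH"
Token 4: literal('E'). Output: "UYHE"
Token 5: literal('P'). Output: "UYHEP"
Token 6: backref(off=2, len=1). Copied 'E' from pos 3. Output: "UYHEPE"
Token 7: literal('H'). Output: "UYHEPEH"

Answer: UYHEPEH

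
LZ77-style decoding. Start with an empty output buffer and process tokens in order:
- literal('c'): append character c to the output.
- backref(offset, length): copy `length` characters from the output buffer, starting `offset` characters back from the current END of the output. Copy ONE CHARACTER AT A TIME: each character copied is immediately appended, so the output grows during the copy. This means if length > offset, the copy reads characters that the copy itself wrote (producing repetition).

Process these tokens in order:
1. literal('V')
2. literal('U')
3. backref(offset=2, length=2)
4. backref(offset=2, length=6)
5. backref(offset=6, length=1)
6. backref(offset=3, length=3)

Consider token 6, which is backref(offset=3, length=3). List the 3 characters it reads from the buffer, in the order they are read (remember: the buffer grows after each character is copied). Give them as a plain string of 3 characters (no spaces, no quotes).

Answer: VUV

Derivation:
Token 1: literal('V'). Output: "V"
Token 2: literal('U'). Output: "VU"
Token 3: backref(off=2, len=2). Copied 'VU' from pos 0. Output: "VUVU"
Token 4: backref(off=2, len=6) (overlapping!). Copied 'VUVUVU' from pos 2. Output: "VUVUVUVUVU"
Token 5: backref(off=6, len=1). Copied 'V' from pos 4. Output: "VUVUVUVUVUV"
Token 6: backref(off=3, len=3). Buffer before: "VUVUVUVUVUV" (len 11)
  byte 1: read out[8]='V', append. Buffer now: "VUVUVUVUVUVV"
  byte 2: read out[9]='U', append. Buffer now: "VUVUVUVUVUVVU"
  byte 3: read out[10]='V', append. Buffer now: "VUVUVUVUVUVVUV"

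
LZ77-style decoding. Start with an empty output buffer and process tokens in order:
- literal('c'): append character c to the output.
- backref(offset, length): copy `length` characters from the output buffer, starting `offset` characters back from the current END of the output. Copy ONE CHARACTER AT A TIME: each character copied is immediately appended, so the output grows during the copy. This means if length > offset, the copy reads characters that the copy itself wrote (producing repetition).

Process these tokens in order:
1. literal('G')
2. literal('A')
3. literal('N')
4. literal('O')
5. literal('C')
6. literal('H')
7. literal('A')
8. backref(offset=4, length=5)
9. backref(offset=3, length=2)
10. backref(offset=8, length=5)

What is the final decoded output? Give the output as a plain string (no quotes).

Token 1: literal('G'). Output: "G"
Token 2: literal('A'). Output: "GA"
Token 3: literal('N'). Output: "GAN"
Token 4: literal('O'). Output: "GANO"
Token 5: literal('C'). Output: "GANOC"
Token 6: literal('H'). Output: "GANOCH"
Token 7: literal('A'). Output: "GANOCHA"
Token 8: backref(off=4, len=5) (overlapping!). Copied 'OCHAO' from pos 3. Output: "GANOCHAOCHAO"
Token 9: backref(off=3, len=2). Copied 'HA' from pos 9. Output: "GANOCHAOCHAOHA"
Token 10: backref(off=8, len=5). Copied 'AOCHA' from pos 6. Output: "GANOCHAOCHAOHAAOCHA"

Answer: GANOCHAOCHAOHAAOCHA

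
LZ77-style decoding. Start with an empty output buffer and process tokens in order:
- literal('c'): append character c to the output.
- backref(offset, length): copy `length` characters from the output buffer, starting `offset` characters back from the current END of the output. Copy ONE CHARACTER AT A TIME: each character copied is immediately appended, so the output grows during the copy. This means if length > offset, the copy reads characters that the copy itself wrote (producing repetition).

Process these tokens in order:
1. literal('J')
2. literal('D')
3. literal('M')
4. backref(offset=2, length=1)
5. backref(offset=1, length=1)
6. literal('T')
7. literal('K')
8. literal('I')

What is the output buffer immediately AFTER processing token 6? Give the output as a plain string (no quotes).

Token 1: literal('J'). Output: "J"
Token 2: literal('D'). Output: "JD"
Token 3: literal('M'). Output: "JDM"
Token 4: backref(off=2, len=1). Copied 'D' from pos 1. Output: "JDMD"
Token 5: backref(off=1, len=1). Copied 'D' from pos 3. Output: "JDMDD"
Token 6: literal('T'). Output: "JDMDDT"

Answer: JDMDDT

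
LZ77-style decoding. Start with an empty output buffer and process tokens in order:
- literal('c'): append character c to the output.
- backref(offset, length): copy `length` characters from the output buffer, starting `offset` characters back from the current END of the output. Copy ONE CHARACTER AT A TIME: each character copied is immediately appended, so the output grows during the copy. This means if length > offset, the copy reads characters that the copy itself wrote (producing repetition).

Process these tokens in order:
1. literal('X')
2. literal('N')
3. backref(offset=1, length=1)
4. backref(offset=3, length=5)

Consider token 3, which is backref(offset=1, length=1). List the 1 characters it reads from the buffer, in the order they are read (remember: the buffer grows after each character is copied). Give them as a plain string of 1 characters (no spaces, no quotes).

Answer: N

Derivation:
Token 1: literal('X'). Output: "X"
Token 2: literal('N'). Output: "XN"
Token 3: backref(off=1, len=1). Buffer before: "XN" (len 2)
  byte 1: read out[1]='N', append. Buffer now: "XNN"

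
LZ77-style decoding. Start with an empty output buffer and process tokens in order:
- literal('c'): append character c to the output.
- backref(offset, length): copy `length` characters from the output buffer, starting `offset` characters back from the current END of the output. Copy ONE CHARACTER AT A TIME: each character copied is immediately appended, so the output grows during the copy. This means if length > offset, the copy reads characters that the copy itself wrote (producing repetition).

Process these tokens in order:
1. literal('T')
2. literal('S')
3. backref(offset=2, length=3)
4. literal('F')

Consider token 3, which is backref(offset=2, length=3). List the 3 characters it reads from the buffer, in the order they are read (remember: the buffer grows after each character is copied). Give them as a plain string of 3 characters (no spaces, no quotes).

Token 1: literal('T'). Output: "T"
Token 2: literal('S'). Output: "TS"
Token 3: backref(off=2, len=3). Buffer before: "TS" (len 2)
  byte 1: read out[0]='T', append. Buffer now: "TST"
  byte 2: read out[1]='S', append. Buffer now: "TSTS"
  byte 3: read out[2]='T', append. Buffer now: "TSTST"

Answer: TST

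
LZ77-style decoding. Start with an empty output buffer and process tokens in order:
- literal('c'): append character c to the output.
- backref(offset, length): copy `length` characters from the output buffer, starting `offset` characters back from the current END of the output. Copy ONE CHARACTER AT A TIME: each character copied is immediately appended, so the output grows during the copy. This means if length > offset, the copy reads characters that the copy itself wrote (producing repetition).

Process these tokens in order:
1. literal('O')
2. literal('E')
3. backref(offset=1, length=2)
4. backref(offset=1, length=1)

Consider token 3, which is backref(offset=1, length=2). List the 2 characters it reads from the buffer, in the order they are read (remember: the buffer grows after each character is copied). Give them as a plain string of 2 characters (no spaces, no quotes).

Token 1: literal('O'). Output: "O"
Token 2: literal('E'). Output: "OE"
Token 3: backref(off=1, len=2). Buffer before: "OE" (len 2)
  byte 1: read out[1]='E', append. Buffer now: "OEE"
  byte 2: read out[2]='E', append. Buffer now: "OEEE"

Answer: EE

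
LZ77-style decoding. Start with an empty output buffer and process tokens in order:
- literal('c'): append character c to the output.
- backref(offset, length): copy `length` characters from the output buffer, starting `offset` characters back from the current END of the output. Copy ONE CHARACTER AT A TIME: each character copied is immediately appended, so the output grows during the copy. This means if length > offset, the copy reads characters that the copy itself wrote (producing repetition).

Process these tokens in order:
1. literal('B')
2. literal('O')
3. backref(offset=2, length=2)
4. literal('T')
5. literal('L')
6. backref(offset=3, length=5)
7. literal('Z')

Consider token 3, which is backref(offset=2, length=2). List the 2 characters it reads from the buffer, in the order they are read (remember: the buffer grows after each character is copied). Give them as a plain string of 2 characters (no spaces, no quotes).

Token 1: literal('B'). Output: "B"
Token 2: literal('O'). Output: "BO"
Token 3: backref(off=2, len=2). Buffer before: "BO" (len 2)
  byte 1: read out[0]='B', append. Buffer now: "BOB"
  byte 2: read out[1]='O', append. Buffer now: "BOBO"

Answer: BO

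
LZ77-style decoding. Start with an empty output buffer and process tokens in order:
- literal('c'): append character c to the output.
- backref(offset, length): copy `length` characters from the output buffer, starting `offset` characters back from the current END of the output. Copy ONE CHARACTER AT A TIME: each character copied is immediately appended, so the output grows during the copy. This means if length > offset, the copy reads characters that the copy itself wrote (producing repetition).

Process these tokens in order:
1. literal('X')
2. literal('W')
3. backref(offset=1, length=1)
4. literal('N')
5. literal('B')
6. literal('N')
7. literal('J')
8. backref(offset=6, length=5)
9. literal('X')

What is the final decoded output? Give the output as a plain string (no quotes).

Token 1: literal('X'). Output: "X"
Token 2: literal('W'). Output: "XW"
Token 3: backref(off=1, len=1). Copied 'W' from pos 1. Output: "XWW"
Token 4: literal('N'). Output: "XWWN"
Token 5: literal('B'). Output: "XWWNB"
Token 6: literal('N'). Output: "XWWNBN"
Token 7: literal('J'). Output: "XWWNBNJ"
Token 8: backref(off=6, len=5). Copied 'WWNBN' from pos 1. Output: "XWWNBNJWWNBN"
Token 9: literal('X'). Output: "XWWNBNJWWNBNX"

Answer: XWWNBNJWWNBNX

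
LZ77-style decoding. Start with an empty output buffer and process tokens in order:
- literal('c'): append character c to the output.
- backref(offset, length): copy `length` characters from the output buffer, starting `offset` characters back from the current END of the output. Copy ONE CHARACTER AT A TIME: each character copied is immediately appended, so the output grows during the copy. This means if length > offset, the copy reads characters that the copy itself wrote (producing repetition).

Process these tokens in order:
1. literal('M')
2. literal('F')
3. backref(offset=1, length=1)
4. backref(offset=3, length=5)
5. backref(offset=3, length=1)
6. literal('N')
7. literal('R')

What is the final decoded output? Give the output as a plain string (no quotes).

Token 1: literal('M'). Output: "M"
Token 2: literal('F'). Output: "MF"
Token 3: backref(off=1, len=1). Copied 'F' from pos 1. Output: "MFF"
Token 4: backref(off=3, len=5) (overlapping!). Copied 'MFFMF' from pos 0. Output: "MFFMFFMF"
Token 5: backref(off=3, len=1). Copied 'F' from pos 5. Output: "MFFMFFMFF"
Token 6: literal('N'). Output: "MFFMFFMFFN"
Token 7: literal('R'). Output: "MFFMFFMFFNR"

Answer: MFFMFFMFFNR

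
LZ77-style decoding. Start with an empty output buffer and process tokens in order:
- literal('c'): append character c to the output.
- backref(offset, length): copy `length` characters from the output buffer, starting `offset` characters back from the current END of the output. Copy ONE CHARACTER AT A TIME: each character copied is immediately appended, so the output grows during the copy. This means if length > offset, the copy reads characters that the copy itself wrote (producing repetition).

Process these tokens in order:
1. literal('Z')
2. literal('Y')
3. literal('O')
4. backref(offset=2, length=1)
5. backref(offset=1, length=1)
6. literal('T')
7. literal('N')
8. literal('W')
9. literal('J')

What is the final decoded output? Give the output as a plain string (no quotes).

Answer: ZYOYYTNWJ

Derivation:
Token 1: literal('Z'). Output: "Z"
Token 2: literal('Y'). Output: "ZY"
Token 3: literal('O'). Output: "ZYO"
Token 4: backref(off=2, len=1). Copied 'Y' from pos 1. Output: "ZYOY"
Token 5: backref(off=1, len=1). Copied 'Y' from pos 3. Output: "ZYOYY"
Token 6: literal('T'). Output: "ZYOYYT"
Token 7: literal('N'). Output: "ZYOYYTN"
Token 8: literal('W'). Output: "ZYOYYTNW"
Token 9: literal('J'). Output: "ZYOYYTNWJ"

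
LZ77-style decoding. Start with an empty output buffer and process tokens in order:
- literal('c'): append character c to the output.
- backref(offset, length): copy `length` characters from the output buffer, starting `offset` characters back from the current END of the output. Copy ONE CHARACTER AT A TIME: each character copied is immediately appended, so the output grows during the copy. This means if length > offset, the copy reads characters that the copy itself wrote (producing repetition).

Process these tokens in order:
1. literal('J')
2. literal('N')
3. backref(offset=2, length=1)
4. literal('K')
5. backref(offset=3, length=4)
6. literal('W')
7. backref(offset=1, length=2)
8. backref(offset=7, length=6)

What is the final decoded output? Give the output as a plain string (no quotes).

Token 1: literal('J'). Output: "J"
Token 2: literal('N'). Output: "JN"
Token 3: backref(off=2, len=1). Copied 'J' from pos 0. Output: "JNJ"
Token 4: literal('K'). Output: "JNJK"
Token 5: backref(off=3, len=4) (overlapping!). Copied 'NJKN' from pos 1. Output: "JNJKNJKN"
Token 6: literal('W'). Output: "JNJKNJKNW"
Token 7: backref(off=1, len=2) (overlapping!). Copied 'WW' from pos 8. Output: "JNJKNJKNWWW"
Token 8: backref(off=7, len=6). Copied 'NJKNWW' from pos 4. Output: "JNJKNJKNWWWNJKNWW"

Answer: JNJKNJKNWWWNJKNWW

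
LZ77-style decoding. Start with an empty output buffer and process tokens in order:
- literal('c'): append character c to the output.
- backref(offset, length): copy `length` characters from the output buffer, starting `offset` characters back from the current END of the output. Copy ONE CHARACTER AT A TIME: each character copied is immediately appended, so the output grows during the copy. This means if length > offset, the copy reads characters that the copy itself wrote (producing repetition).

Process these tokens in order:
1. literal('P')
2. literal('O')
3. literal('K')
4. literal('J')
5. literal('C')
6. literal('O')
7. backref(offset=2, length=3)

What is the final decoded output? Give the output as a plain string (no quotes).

Token 1: literal('P'). Output: "P"
Token 2: literal('O'). Output: "PO"
Token 3: literal('K'). Output: "POK"
Token 4: literal('J'). Output: "POKJ"
Token 5: literal('C'). Output: "POKJC"
Token 6: literal('O'). Output: "POKJCO"
Token 7: backref(off=2, len=3) (overlapping!). Copied 'COC' from pos 4. Output: "POKJCOCOC"

Answer: POKJCOCOC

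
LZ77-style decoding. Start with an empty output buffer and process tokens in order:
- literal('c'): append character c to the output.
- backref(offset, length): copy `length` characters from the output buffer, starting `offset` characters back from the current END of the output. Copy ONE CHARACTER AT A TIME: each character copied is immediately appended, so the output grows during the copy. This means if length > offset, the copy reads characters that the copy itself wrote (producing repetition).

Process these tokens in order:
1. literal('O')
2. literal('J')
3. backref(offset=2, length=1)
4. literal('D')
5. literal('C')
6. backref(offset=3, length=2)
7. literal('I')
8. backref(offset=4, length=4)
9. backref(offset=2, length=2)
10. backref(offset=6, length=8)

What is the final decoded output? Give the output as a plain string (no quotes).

Token 1: literal('O'). Output: "O"
Token 2: literal('J'). Output: "OJ"
Token 3: backref(off=2, len=1). Copied 'O' from pos 0. Output: "OJO"
Token 4: literal('D'). Output: "OJOD"
Token 5: literal('C'). Output: "OJODC"
Token 6: backref(off=3, len=2). Copied 'OD' from pos 2. Output: "OJODCOD"
Token 7: literal('I'). Output: "OJODCODI"
Token 8: backref(off=4, len=4). Copied 'CODI' from pos 4. Output: "OJODCODICODI"
Token 9: backref(off=2, len=2). Copied 'DI' from pos 10. Output: "OJODCODICODIDI"
Token 10: backref(off=6, len=8) (overlapping!). Copied 'CODIDICO' from pos 8. Output: "OJODCODICODIDICODIDICO"

Answer: OJODCODICODIDICODIDICO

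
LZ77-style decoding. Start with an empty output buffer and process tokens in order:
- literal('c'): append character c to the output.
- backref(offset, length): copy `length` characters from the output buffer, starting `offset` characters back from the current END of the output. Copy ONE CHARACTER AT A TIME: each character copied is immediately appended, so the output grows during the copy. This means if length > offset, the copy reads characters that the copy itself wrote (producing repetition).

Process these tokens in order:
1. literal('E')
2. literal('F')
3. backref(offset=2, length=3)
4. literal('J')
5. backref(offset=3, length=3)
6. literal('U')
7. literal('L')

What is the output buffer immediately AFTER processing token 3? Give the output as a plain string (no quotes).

Answer: EFEFE

Derivation:
Token 1: literal('E'). Output: "E"
Token 2: literal('F'). Output: "EF"
Token 3: backref(off=2, len=3) (overlapping!). Copied 'EFE' from pos 0. Output: "EFEFE"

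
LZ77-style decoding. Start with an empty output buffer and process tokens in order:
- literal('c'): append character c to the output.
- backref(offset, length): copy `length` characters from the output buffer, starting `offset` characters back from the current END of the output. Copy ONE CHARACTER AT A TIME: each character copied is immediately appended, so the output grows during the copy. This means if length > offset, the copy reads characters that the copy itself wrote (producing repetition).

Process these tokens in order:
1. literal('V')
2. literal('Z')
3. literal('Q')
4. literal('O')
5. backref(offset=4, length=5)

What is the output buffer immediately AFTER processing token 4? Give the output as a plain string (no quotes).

Token 1: literal('V'). Output: "V"
Token 2: literal('Z'). Output: "VZ"
Token 3: literal('Q'). Output: "VZQ"
Token 4: literal('O'). Output: "VZQO"

Answer: VZQO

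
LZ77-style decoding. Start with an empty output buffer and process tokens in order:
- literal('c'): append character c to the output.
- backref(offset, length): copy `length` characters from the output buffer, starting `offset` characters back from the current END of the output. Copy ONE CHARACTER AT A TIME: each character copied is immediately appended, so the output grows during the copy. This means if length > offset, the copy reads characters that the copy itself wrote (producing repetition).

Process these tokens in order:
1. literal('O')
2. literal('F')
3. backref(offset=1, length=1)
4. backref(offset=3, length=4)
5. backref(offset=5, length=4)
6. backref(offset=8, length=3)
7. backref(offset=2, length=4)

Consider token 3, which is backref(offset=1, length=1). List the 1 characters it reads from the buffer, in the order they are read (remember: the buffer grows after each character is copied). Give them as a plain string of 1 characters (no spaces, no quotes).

Token 1: literal('O'). Output: "O"
Token 2: literal('F'). Output: "OF"
Token 3: backref(off=1, len=1). Buffer before: "OF" (len 2)
  byte 1: read out[1]='F', append. Buffer now: "OFF"

Answer: F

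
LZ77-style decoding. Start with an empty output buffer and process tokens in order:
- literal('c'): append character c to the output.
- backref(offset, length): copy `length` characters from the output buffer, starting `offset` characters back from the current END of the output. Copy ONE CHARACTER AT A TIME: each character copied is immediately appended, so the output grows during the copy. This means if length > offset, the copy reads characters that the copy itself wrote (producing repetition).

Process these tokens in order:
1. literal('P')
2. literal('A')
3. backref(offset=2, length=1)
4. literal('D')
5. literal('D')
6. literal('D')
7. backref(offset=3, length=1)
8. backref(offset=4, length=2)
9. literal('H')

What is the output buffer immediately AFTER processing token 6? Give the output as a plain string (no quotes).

Token 1: literal('P'). Output: "P"
Token 2: literal('A'). Output: "PA"
Token 3: backref(off=2, len=1). Copied 'P' from pos 0. Output: "PAP"
Token 4: literal('D'). Output: "PAPD"
Token 5: literal('D'). Output: "PAPDD"
Token 6: literal('D'). Output: "PAPDDD"

Answer: PAPDDD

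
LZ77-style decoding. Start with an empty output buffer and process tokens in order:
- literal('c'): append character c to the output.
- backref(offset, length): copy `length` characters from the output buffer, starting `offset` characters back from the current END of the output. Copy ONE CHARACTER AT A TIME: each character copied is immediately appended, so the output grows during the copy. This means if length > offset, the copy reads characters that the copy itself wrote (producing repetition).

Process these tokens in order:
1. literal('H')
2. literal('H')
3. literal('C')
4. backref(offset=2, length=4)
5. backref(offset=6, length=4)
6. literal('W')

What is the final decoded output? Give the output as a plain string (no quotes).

Answer: HHCHCHCHCHCW

Derivation:
Token 1: literal('H'). Output: "H"
Token 2: literal('H'). Output: "HH"
Token 3: literal('C'). Output: "HHC"
Token 4: backref(off=2, len=4) (overlapping!). Copied 'HCHC' from pos 1. Output: "HHCHCHC"
Token 5: backref(off=6, len=4). Copied 'HCHC' from pos 1. Output: "HHCHCHCHCHC"
Token 6: literal('W'). Output: "HHCHCHCHCHCW"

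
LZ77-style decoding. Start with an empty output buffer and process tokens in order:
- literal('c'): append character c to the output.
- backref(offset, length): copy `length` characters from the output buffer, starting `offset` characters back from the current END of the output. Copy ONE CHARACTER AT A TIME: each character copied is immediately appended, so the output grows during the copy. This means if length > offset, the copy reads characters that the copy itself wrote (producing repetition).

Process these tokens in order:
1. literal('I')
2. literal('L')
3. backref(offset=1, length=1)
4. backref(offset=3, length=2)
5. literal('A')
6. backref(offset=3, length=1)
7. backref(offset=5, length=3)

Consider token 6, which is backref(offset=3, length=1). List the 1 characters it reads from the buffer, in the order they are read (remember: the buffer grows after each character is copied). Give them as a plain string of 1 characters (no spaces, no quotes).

Answer: I

Derivation:
Token 1: literal('I'). Output: "I"
Token 2: literal('L'). Output: "IL"
Token 3: backref(off=1, len=1). Copied 'L' from pos 1. Output: "ILL"
Token 4: backref(off=3, len=2). Copied 'IL' from pos 0. Output: "ILLIL"
Token 5: literal('A'). Output: "ILLILA"
Token 6: backref(off=3, len=1). Buffer before: "ILLILA" (len 6)
  byte 1: read out[3]='I', append. Buffer now: "ILLILAI"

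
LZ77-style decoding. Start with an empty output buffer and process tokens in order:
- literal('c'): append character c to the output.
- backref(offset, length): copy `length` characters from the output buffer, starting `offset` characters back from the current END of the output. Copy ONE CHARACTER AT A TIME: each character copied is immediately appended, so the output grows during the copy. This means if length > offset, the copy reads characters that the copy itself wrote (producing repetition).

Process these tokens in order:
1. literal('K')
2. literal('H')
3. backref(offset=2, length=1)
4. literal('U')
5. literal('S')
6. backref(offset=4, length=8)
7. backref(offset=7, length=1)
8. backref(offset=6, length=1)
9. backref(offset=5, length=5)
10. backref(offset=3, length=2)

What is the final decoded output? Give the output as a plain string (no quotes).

Answer: KHKUSHKUSHKUSKSKUSKSSK

Derivation:
Token 1: literal('K'). Output: "K"
Token 2: literal('H'). Output: "KH"
Token 3: backref(off=2, len=1). Copied 'K' from pos 0. Output: "KHK"
Token 4: literal('U'). Output: "KHKU"
Token 5: literal('S'). Output: "KHKUS"
Token 6: backref(off=4, len=8) (overlapping!). Copied 'HKUSHKUS' from pos 1. Output: "KHKUSHKUSHKUS"
Token 7: backref(off=7, len=1). Copied 'K' from pos 6. Output: "KHKUSHKUSHKUSK"
Token 8: backref(off=6, len=1). Copied 'S' from pos 8. Output: "KHKUSHKUSHKUSKS"
Token 9: backref(off=5, len=5). Copied 'KUSKS' from pos 10. Output: "KHKUSHKUSHKUSKSKUSKS"
Token 10: backref(off=3, len=2). Copied 'SK' from pos 17. Output: "KHKUSHKUSHKUSKSKUSKSSK"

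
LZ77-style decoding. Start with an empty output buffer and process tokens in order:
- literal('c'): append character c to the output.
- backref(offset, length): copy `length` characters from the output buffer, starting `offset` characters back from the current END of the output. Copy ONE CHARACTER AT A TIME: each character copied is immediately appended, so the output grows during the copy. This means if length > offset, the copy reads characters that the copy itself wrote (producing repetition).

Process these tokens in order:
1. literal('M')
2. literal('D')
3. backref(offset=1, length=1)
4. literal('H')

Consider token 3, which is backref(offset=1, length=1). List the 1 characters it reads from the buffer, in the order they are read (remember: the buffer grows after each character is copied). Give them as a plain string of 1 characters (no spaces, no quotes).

Answer: D

Derivation:
Token 1: literal('M'). Output: "M"
Token 2: literal('D'). Output: "MD"
Token 3: backref(off=1, len=1). Buffer before: "MD" (len 2)
  byte 1: read out[1]='D', append. Buffer now: "MDD"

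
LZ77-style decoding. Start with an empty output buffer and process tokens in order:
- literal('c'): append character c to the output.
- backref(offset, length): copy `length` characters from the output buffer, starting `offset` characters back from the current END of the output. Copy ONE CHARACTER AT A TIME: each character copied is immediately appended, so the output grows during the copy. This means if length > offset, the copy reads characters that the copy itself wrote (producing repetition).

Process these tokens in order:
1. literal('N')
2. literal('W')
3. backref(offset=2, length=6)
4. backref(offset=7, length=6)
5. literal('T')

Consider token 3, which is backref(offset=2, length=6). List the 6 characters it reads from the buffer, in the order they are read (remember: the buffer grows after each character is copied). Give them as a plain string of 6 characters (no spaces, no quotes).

Answer: NWNWNW

Derivation:
Token 1: literal('N'). Output: "N"
Token 2: literal('W'). Output: "NW"
Token 3: backref(off=2, len=6). Buffer before: "NW" (len 2)
  byte 1: read out[0]='N', append. Buffer now: "NWN"
  byte 2: read out[1]='W', append. Buffer now: "NWNW"
  byte 3: read out[2]='N', append. Buffer now: "NWNWN"
  byte 4: read out[3]='W', append. Buffer now: "NWNWNW"
  byte 5: read out[4]='N', append. Buffer now: "NWNWNWN"
  byte 6: read out[5]='W', append. Buffer now: "NWNWNWNW"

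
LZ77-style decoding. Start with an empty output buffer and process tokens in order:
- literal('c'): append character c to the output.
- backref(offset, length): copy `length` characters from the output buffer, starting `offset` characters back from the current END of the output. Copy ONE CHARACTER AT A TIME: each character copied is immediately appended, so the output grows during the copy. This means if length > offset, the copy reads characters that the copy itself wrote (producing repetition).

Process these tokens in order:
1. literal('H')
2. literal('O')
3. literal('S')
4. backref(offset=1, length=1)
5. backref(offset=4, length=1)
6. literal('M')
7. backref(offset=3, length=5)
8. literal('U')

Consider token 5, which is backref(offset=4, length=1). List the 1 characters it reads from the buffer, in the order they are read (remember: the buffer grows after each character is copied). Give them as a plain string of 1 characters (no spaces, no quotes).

Token 1: literal('H'). Output: "H"
Token 2: literal('O'). Output: "HO"
Token 3: literal('S'). Output: "HOS"
Token 4: backref(off=1, len=1). Copied 'S' from pos 2. Output: "HOSS"
Token 5: backref(off=4, len=1). Buffer before: "HOSS" (len 4)
  byte 1: read out[0]='H', append. Buffer now: "HOSSH"

Answer: H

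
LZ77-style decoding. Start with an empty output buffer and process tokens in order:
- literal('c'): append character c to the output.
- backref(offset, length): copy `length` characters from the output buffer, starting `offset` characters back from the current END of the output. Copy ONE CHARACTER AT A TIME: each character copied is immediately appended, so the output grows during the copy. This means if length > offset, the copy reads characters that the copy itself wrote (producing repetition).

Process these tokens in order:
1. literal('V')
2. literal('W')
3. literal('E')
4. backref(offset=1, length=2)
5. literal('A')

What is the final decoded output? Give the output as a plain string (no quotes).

Token 1: literal('V'). Output: "V"
Token 2: literal('W'). Output: "VW"
Token 3: literal('E'). Output: "VWE"
Token 4: backref(off=1, len=2) (overlapping!). Copied 'EE' from pos 2. Output: "VWEEE"
Token 5: literal('A'). Output: "VWEEEA"

Answer: VWEEEA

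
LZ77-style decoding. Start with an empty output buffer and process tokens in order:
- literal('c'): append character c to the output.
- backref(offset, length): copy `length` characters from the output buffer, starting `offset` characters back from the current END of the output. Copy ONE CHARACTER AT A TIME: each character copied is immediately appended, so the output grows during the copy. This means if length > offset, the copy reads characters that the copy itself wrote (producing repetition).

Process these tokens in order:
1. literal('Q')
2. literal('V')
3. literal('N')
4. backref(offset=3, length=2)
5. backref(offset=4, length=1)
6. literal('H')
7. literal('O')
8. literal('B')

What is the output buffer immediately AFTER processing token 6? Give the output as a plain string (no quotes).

Token 1: literal('Q'). Output: "Q"
Token 2: literal('V'). Output: "QV"
Token 3: literal('N'). Output: "QVN"
Token 4: backref(off=3, len=2). Copied 'QV' from pos 0. Output: "QVNQV"
Token 5: backref(off=4, len=1). Copied 'V' from pos 1. Output: "QVNQVV"
Token 6: literal('H'). Output: "QVNQVVH"

Answer: QVNQVVH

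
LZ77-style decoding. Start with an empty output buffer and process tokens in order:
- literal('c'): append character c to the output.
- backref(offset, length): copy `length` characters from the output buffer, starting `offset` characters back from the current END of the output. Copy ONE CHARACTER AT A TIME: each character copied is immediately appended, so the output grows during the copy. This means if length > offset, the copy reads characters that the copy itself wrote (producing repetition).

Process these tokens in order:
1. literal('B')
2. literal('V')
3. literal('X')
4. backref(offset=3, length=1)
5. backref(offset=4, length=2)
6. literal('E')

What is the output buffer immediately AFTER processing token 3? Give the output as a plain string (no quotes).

Answer: BVX

Derivation:
Token 1: literal('B'). Output: "B"
Token 2: literal('V'). Output: "BV"
Token 3: literal('X'). Output: "BVX"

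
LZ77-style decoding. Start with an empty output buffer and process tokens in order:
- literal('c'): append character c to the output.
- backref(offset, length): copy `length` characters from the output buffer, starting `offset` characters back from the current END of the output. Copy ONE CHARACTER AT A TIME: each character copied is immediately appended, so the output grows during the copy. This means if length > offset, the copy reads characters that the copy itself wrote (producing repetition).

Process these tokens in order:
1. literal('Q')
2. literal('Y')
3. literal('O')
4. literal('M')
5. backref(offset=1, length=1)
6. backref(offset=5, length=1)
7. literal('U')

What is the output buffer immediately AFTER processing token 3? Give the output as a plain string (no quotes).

Answer: QYO

Derivation:
Token 1: literal('Q'). Output: "Q"
Token 2: literal('Y'). Output: "QY"
Token 3: literal('O'). Output: "QYO"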